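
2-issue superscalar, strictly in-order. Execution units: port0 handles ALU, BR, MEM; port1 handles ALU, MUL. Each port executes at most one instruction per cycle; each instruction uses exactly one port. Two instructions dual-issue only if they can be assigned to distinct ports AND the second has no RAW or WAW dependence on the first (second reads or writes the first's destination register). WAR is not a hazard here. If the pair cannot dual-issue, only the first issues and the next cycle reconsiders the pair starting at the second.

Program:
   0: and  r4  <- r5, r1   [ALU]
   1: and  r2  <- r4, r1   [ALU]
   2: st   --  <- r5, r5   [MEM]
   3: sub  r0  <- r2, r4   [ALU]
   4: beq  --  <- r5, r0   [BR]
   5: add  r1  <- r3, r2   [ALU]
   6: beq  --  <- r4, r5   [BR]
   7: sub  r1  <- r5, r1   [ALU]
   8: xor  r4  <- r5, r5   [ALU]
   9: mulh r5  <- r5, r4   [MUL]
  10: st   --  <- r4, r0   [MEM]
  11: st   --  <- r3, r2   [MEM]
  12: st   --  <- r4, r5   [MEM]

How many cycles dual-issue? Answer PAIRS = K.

[0] i0  and.ALU  -- RAW r4
[1] i1&i2  and.ALU+st.MEM  -- dual
[2] i3  sub.ALU  -- RAW r0
[3] i4&i5  beq.BR+add.ALU  -- dual
[4] i6&i7  beq.BR+sub.ALU  -- dual
[5] i8  xor.ALU  -- RAW r4
[6] i9&i10  mulh.MUL+st.MEM  -- dual
[7] i11  st.MEM  -- no-port MEM/MEM
[8] i12  st.MEM  -- tail

PAIRS = 4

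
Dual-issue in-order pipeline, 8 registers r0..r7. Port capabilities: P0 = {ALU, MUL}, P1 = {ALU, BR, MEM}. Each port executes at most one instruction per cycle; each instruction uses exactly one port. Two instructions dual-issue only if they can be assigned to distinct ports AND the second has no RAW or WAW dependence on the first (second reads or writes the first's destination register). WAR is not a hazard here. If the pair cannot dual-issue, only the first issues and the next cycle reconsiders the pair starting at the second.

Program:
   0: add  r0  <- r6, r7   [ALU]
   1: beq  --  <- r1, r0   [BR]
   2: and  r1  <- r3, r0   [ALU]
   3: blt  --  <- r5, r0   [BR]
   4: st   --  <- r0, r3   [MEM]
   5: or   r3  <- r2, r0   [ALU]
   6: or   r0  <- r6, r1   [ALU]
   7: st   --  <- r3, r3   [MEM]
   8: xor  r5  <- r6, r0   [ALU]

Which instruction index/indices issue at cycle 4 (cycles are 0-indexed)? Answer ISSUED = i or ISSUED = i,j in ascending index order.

ISSUED = 6,7

#0 head=0: add i0 RAW r0
#1 head=1: beq+and i1+i2 pair
#2 head=3: blt i3 no-port BR/MEM
#3 head=4: st+or i4+i5 pair
#4 head=6: or+st i6+i7 pair
#5 head=8: xor i8 tail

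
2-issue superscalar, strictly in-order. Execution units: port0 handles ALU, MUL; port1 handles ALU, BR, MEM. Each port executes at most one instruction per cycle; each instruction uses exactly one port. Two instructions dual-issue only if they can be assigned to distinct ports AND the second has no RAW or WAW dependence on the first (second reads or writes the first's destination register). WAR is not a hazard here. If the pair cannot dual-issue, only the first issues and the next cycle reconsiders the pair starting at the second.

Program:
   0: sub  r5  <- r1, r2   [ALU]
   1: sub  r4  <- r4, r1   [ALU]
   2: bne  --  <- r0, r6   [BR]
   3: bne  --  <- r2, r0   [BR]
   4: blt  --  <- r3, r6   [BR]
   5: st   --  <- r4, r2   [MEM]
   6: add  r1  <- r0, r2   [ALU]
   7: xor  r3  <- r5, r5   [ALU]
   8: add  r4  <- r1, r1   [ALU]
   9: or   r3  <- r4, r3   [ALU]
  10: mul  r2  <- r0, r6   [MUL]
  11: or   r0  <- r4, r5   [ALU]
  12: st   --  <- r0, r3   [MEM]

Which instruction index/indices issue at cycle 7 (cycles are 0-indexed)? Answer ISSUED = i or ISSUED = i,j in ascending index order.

t=0 i0,i1:sub.ALU;sub.ALU ; pair
t=1 i2:bne.BR ; no-port BR/BR
t=2 i3:bne.BR ; no-port BR/BR
t=3 i4:blt.BR ; no-port BR/MEM
t=4 i5,i6:st.MEM;add.ALU ; pair
t=5 i7,i8:xor.ALU;add.ALU ; pair
t=6 i9,i10:or.ALU;mul.MUL ; pair
t=7 i11:or.ALU ; RAW r0
t=8 i12:st.MEM ; tail

ISSUED = 11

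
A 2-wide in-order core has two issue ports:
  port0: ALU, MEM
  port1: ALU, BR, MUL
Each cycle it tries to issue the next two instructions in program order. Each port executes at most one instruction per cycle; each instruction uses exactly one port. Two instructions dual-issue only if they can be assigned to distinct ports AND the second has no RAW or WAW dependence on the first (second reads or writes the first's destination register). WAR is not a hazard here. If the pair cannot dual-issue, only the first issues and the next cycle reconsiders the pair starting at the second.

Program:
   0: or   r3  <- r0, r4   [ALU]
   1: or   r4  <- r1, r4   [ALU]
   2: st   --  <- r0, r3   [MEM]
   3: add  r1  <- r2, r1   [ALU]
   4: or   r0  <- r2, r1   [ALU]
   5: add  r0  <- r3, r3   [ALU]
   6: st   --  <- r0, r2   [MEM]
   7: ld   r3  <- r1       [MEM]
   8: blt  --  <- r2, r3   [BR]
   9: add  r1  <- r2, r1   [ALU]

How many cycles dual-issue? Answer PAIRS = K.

PAIRS = 3

t=0 i0/i1:or.ALU/or.ALU ; dual
t=1 i2/i3:st.MEM/add.ALU ; dual
t=2 i4:or.ALU ; WAW r0
t=3 i5:add.ALU ; RAW r0
t=4 i6:st.MEM ; no-port MEM/MEM
t=5 i7:ld.MEM ; RAW r3
t=6 i8/i9:blt.BR/add.ALU ; dual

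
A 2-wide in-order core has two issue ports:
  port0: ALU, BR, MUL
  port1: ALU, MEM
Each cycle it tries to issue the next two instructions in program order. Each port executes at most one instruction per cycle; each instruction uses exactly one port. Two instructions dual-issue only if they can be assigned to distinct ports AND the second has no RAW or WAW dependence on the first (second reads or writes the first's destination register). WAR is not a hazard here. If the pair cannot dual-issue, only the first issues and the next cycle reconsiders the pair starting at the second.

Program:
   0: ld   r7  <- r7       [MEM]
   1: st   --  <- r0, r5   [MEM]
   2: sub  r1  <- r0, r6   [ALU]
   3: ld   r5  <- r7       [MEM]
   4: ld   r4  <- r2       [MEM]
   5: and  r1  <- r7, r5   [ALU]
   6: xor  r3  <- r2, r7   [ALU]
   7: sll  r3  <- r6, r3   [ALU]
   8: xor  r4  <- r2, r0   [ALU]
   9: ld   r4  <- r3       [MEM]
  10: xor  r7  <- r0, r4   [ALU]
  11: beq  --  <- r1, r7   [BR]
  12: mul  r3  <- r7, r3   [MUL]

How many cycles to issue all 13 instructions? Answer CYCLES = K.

CYCLES = 10

#0 head=0: ld.MEM i0 no-port MEM/MEM
#1 head=1: st.MEM+sub.ALU i1/i2 pair
#2 head=3: ld.MEM i3 no-port MEM/MEM
#3 head=4: ld.MEM+and.ALU i4/i5 pair
#4 head=6: xor.ALU i6 RAW+WAW r3
#5 head=7: sll.ALU+xor.ALU i7/i8 pair
#6 head=9: ld.MEM i9 RAW r4
#7 head=10: xor.ALU i10 RAW r7
#8 head=11: beq.BR i11 no-port BR/MUL
#9 head=12: mul.MUL i12 tail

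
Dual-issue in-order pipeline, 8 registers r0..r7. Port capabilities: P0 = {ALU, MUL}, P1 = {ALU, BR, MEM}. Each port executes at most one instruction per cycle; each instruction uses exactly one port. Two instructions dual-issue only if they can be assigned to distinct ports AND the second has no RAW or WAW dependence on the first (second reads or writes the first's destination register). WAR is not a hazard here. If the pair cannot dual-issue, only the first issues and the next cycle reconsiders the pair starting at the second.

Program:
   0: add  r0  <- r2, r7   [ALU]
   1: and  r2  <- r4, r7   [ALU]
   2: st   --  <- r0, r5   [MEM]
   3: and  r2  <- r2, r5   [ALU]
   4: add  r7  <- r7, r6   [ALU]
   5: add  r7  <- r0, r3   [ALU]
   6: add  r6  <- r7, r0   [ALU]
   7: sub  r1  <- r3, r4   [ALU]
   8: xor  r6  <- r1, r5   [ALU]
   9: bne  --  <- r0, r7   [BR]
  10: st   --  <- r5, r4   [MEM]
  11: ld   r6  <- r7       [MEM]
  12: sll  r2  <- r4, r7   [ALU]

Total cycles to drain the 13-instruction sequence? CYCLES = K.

CYCLES = 8

  cy0 -> i0,i1 (add+and) 2-wide
  cy1 -> i2,i3 (st+and) 2-wide
  cy2 -> i4 (add) WAW r7
  cy3 -> i5 (add) RAW r7
  cy4 -> i6,i7 (add+sub) 2-wide
  cy5 -> i8,i9 (xor+bne) 2-wide
  cy6 -> i10 (st) no-port MEM/MEM
  cy7 -> i11,i12 (ld+sll) 2-wide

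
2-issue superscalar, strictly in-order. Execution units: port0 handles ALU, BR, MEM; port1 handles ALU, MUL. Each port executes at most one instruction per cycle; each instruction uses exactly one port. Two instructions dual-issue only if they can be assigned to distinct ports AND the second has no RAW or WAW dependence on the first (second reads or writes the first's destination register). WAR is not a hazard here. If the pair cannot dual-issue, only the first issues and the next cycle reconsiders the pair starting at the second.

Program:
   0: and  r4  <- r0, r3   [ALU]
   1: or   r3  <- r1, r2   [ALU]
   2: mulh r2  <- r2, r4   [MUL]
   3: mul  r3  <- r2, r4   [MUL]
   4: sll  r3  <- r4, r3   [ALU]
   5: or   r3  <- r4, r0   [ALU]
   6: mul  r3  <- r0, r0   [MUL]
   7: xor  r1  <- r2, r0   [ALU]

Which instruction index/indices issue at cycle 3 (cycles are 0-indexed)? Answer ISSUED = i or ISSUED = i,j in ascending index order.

c0: i0&i1 and.ALU;or.ALU  2-wide
c1: i2 mulh.MUL  no-port MUL/MUL
c2: i3 mul.MUL  RAW+WAW r3
c3: i4 sll.ALU  WAW r3
c4: i5 or.ALU  WAW r3
c5: i6&i7 mul.MUL;xor.ALU  2-wide

ISSUED = 4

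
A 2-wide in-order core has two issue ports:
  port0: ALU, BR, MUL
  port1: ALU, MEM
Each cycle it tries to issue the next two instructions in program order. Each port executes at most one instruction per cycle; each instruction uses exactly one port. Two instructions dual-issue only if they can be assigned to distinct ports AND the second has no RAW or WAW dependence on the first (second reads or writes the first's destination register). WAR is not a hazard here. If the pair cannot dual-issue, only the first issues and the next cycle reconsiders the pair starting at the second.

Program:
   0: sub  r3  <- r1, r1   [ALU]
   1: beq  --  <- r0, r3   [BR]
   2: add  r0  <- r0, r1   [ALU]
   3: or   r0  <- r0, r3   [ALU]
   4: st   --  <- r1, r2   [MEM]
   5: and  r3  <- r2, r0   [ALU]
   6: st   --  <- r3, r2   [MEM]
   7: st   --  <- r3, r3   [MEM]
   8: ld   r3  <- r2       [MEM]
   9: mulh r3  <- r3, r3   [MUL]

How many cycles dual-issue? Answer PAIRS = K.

t=0 i0:sub.ALU ; RAW r3
t=1 i1/i2:beq.BR/add.ALU ; 2-wide
t=2 i3/i4:or.ALU/st.MEM ; 2-wide
t=3 i5:and.ALU ; RAW r3
t=4 i6:st.MEM ; no-port MEM/MEM
t=5 i7:st.MEM ; no-port MEM/MEM
t=6 i8:ld.MEM ; RAW+WAW r3
t=7 i9:mulh.MUL ; tail

PAIRS = 2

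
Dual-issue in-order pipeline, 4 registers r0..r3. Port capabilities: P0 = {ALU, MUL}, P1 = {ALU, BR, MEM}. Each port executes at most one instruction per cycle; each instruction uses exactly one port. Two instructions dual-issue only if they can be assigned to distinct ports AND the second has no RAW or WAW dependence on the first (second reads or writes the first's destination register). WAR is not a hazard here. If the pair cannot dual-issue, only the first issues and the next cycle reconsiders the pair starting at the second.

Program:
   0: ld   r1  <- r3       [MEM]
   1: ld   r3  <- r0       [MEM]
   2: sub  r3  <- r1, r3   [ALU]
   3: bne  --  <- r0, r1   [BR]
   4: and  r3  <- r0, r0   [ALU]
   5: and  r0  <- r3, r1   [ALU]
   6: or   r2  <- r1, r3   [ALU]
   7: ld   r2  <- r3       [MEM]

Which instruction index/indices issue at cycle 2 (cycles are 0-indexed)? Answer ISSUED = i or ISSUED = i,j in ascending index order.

ISSUED = 2,3

  cy0 -> i0 (ld) no-port MEM/MEM
  cy1 -> i1 (ld) RAW+WAW r3
  cy2 -> i2&i3 (sub bne) dual
  cy3 -> i4 (and) RAW r3
  cy4 -> i5&i6 (and or) dual
  cy5 -> i7 (ld) tail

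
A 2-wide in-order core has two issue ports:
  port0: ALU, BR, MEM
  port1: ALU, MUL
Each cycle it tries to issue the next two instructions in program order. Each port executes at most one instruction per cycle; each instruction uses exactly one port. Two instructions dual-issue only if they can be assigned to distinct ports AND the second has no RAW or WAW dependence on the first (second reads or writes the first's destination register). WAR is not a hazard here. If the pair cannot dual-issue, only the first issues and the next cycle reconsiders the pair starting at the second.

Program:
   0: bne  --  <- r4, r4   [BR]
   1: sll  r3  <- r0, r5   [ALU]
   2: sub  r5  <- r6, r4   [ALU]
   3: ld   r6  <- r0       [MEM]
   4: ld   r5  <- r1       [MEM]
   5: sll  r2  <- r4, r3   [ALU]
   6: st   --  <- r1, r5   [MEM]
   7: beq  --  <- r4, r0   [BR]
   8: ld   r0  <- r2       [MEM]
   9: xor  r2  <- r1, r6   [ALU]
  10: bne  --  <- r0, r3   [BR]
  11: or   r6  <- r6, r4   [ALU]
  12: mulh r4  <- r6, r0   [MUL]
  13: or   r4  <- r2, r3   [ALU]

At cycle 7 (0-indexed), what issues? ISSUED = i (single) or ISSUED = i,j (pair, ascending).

ISSUED = 12

c0: i0&i1 bne.BR+sll.ALU  pair
c1: i2&i3 sub.ALU+ld.MEM  pair
c2: i4&i5 ld.MEM+sll.ALU  pair
c3: i6 st.MEM  no-port MEM/BR
c4: i7 beq.BR  no-port BR/MEM
c5: i8&i9 ld.MEM+xor.ALU  pair
c6: i10&i11 bne.BR+or.ALU  pair
c7: i12 mulh.MUL  WAW r4
c8: i13 or.ALU  tail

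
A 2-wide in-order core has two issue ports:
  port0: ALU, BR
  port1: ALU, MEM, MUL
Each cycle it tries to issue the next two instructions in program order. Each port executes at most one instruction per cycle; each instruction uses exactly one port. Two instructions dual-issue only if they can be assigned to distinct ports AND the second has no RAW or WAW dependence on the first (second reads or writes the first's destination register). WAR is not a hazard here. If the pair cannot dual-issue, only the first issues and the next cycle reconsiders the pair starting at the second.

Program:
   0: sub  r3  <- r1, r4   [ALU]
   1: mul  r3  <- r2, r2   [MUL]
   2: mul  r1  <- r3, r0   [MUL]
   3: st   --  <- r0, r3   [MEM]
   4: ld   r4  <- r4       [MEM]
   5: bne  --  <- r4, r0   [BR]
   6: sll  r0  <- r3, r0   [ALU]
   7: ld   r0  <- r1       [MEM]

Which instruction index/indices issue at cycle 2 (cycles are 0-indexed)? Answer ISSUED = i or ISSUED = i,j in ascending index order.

ISSUED = 2

#0 head=0: sub.ALU i0 WAW r3
#1 head=1: mul.MUL i1 no-port MUL/MUL
#2 head=2: mul.MUL i2 no-port MUL/MEM
#3 head=3: st.MEM i3 no-port MEM/MEM
#4 head=4: ld.MEM i4 RAW r4
#5 head=5: bne.BR/sll.ALU i5&i6 pair
#6 head=7: ld.MEM i7 tail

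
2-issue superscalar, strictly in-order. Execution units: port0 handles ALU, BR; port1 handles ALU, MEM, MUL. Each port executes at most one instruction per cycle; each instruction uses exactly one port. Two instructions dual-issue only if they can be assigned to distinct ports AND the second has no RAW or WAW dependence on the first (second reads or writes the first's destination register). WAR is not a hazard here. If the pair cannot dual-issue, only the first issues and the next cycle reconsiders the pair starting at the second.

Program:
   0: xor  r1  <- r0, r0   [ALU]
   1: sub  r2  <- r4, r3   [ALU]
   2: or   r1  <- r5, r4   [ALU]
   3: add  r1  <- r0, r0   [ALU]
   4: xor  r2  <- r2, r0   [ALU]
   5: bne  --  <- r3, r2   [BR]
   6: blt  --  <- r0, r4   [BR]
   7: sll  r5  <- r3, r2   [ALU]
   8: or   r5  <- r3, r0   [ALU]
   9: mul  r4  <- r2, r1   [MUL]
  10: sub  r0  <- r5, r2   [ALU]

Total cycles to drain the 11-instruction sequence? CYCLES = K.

CYCLES = 7

  cy0 -> i0&i1 (xor.ALU/sub.ALU) 2-wide
  cy1 -> i2 (or.ALU) WAW r1
  cy2 -> i3&i4 (add.ALU/xor.ALU) 2-wide
  cy3 -> i5 (bne.BR) no-port BR/BR
  cy4 -> i6&i7 (blt.BR/sll.ALU) 2-wide
  cy5 -> i8&i9 (or.ALU/mul.MUL) 2-wide
  cy6 -> i10 (sub.ALU) tail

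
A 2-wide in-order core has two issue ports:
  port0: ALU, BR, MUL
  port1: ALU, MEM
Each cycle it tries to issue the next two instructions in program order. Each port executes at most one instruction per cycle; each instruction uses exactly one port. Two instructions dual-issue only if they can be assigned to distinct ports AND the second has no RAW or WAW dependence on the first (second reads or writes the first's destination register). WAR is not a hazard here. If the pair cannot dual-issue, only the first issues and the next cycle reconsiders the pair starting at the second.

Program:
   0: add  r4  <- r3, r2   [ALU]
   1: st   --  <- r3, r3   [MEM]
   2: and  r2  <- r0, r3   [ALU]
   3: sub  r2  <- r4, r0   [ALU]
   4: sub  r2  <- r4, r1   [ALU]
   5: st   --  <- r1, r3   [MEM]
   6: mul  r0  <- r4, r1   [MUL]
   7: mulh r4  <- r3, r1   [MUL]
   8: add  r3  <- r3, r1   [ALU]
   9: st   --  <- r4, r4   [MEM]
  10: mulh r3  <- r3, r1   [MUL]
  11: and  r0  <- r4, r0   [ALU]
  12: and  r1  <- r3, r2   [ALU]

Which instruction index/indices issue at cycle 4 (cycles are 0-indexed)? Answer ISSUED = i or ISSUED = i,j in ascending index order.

#0 head=0: add;st i0+i1 pair
#1 head=2: and i2 WAW r2
#2 head=3: sub i3 WAW r2
#3 head=4: sub;st i4+i5 pair
#4 head=6: mul i6 no-port MUL/MUL
#5 head=7: mulh;add i7+i8 pair
#6 head=9: st;mulh i9+i10 pair
#7 head=11: and;and i11+i12 pair

ISSUED = 6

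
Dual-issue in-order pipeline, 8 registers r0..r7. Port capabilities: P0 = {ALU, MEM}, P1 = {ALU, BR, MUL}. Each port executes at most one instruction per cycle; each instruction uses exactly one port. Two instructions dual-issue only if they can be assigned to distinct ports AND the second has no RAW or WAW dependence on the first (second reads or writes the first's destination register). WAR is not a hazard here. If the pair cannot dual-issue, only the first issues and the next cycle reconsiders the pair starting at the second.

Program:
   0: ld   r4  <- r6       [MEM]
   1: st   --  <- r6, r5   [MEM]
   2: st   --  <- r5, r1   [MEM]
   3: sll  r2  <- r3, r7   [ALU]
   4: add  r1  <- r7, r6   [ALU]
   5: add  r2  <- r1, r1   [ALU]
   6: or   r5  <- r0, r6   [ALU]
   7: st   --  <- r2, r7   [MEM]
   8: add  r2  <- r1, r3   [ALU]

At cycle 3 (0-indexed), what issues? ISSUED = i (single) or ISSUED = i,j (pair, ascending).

[0] i0  ld.MEM  -- no-port MEM/MEM
[1] i1  st.MEM  -- no-port MEM/MEM
[2] i2&i3  st.MEM sll.ALU  -- pair
[3] i4  add.ALU  -- RAW r1
[4] i5&i6  add.ALU or.ALU  -- pair
[5] i7&i8  st.MEM add.ALU  -- pair

ISSUED = 4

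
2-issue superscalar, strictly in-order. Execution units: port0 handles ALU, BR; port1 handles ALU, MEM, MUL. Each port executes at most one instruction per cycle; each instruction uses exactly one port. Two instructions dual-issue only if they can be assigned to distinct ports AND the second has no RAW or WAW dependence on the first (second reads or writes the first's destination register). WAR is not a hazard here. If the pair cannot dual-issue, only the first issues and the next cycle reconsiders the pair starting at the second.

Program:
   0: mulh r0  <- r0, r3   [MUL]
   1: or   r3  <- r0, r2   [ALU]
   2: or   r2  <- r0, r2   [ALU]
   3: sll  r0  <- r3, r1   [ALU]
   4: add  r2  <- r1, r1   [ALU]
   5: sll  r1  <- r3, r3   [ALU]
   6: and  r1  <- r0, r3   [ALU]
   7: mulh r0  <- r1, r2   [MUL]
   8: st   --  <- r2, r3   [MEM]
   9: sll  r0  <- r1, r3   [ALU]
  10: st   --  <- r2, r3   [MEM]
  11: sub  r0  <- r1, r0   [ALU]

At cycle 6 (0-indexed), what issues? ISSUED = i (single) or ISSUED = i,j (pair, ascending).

ISSUED = 8,9

0. mulh.MUL @i0  | RAW r0
1. or.ALU or.ALU @i1/i2  | dual
2. sll.ALU add.ALU @i3/i4  | dual
3. sll.ALU @i5  | WAW r1
4. and.ALU @i6  | RAW r1
5. mulh.MUL @i7  | no-port MUL/MEM
6. st.MEM sll.ALU @i8/i9  | dual
7. st.MEM sub.ALU @i10/i11  | dual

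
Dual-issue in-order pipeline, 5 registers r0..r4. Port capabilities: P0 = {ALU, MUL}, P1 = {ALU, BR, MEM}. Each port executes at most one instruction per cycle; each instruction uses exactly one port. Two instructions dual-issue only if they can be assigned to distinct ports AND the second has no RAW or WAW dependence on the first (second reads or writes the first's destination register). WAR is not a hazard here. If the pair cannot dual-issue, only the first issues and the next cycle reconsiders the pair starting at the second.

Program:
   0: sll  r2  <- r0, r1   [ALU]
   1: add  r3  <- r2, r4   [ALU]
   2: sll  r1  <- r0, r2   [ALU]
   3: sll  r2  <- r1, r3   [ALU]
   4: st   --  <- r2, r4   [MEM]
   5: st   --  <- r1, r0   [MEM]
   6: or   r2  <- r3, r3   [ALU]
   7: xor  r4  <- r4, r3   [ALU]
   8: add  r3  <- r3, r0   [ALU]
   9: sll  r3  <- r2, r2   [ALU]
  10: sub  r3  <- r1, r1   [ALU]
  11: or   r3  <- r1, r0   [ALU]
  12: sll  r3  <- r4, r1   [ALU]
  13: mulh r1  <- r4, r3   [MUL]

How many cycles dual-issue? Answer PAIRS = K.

t=0 i0:sll.ALU ; RAW r2
t=1 i1/i2:add.ALU/sll.ALU ; pair
t=2 i3:sll.ALU ; RAW r2
t=3 i4:st.MEM ; no-port MEM/MEM
t=4 i5/i6:st.MEM/or.ALU ; pair
t=5 i7/i8:xor.ALU/add.ALU ; pair
t=6 i9:sll.ALU ; WAW r3
t=7 i10:sub.ALU ; WAW r3
t=8 i11:or.ALU ; WAW r3
t=9 i12:sll.ALU ; RAW r3
t=10 i13:mulh.MUL ; tail

PAIRS = 3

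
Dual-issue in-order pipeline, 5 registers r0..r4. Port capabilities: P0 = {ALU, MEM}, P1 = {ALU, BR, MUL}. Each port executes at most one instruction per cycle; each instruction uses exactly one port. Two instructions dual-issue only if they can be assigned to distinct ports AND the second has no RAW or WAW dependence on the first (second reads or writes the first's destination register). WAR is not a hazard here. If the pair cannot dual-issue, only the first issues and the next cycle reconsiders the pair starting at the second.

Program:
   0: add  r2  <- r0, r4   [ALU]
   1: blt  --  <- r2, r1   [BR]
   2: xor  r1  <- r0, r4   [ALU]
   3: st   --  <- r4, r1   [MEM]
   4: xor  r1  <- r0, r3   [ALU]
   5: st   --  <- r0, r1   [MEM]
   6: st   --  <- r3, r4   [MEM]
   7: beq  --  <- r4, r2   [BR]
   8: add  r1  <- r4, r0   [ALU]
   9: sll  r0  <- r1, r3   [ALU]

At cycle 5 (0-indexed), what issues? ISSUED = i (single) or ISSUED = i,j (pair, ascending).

t=0 i0:add.ALU ; RAW r2
t=1 i1/i2:blt.BR;xor.ALU ; pair
t=2 i3/i4:st.MEM;xor.ALU ; pair
t=3 i5:st.MEM ; no-port MEM/MEM
t=4 i6/i7:st.MEM;beq.BR ; pair
t=5 i8:add.ALU ; RAW r1
t=6 i9:sll.ALU ; tail

ISSUED = 8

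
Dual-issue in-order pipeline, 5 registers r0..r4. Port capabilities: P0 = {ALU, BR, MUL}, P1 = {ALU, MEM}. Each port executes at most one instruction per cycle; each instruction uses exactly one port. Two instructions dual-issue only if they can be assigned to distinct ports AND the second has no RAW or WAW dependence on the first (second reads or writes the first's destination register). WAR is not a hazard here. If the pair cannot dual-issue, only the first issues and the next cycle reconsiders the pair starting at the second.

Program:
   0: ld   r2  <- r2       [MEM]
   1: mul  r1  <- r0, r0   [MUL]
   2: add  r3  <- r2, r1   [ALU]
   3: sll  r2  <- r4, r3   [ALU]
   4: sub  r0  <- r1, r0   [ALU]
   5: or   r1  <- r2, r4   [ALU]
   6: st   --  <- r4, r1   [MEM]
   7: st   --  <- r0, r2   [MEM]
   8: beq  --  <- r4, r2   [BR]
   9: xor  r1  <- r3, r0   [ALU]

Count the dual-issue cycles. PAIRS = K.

PAIRS = 3

[0] i0+i1  ld mul  -- 2-wide
[1] i2  add  -- RAW r3
[2] i3+i4  sll sub  -- 2-wide
[3] i5  or  -- RAW r1
[4] i6  st  -- no-port MEM/MEM
[5] i7+i8  st beq  -- 2-wide
[6] i9  xor  -- tail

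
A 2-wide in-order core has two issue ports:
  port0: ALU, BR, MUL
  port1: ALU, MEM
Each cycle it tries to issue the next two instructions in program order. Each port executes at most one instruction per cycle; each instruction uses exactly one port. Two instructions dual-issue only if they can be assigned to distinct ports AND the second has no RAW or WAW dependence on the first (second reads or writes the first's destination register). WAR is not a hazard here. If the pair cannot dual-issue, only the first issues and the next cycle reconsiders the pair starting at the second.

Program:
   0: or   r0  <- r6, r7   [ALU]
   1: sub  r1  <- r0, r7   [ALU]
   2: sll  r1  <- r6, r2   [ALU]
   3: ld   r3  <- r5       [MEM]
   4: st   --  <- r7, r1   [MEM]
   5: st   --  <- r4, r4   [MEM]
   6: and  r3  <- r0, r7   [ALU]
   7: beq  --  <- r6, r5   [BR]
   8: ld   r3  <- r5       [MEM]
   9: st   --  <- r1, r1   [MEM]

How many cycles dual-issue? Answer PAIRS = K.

0. or @i0  | RAW r0
1. sub @i1  | WAW r1
2. sll;ld @i2,i3  | pair
3. st @i4  | no-port MEM/MEM
4. st;and @i5,i6  | pair
5. beq;ld @i7,i8  | pair
6. st @i9  | tail

PAIRS = 3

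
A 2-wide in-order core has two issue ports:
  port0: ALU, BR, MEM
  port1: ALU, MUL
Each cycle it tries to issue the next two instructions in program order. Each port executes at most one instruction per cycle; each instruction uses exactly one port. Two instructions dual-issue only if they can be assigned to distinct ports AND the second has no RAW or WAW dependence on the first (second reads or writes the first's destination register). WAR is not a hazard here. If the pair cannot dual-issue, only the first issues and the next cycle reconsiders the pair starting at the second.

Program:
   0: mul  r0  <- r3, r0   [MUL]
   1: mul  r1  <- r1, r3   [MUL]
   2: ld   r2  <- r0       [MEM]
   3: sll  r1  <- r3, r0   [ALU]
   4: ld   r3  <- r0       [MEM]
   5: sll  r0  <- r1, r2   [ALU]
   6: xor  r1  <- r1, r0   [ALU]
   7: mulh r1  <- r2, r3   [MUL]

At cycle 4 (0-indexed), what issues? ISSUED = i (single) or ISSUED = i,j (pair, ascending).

c0: i0 mul  no-port MUL/MUL
c1: i1+i2 mul ld  dual
c2: i3+i4 sll ld  dual
c3: i5 sll  RAW r0
c4: i6 xor  WAW r1
c5: i7 mulh  tail

ISSUED = 6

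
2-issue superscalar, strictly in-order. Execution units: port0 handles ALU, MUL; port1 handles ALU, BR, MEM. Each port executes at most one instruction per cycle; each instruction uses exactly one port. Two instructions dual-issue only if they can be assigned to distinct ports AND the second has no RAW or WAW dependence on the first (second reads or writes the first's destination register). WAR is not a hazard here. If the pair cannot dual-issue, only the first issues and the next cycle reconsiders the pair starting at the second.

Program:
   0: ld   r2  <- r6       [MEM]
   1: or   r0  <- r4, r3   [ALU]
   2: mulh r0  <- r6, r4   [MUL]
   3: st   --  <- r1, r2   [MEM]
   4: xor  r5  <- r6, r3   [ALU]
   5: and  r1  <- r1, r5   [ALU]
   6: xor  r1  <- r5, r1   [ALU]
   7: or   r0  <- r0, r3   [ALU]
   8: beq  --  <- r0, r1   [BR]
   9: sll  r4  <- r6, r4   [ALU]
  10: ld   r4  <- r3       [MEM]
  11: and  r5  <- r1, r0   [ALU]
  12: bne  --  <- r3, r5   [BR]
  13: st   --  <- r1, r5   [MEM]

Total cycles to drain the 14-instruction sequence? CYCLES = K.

  cy0 -> i0+i1 (ld.MEM;or.ALU) pair
  cy1 -> i2+i3 (mulh.MUL;st.MEM) pair
  cy2 -> i4 (xor.ALU) RAW r5
  cy3 -> i5 (and.ALU) RAW+WAW r1
  cy4 -> i6+i7 (xor.ALU;or.ALU) pair
  cy5 -> i8+i9 (beq.BR;sll.ALU) pair
  cy6 -> i10+i11 (ld.MEM;and.ALU) pair
  cy7 -> i12 (bne.BR) no-port BR/MEM
  cy8 -> i13 (st.MEM) tail

CYCLES = 9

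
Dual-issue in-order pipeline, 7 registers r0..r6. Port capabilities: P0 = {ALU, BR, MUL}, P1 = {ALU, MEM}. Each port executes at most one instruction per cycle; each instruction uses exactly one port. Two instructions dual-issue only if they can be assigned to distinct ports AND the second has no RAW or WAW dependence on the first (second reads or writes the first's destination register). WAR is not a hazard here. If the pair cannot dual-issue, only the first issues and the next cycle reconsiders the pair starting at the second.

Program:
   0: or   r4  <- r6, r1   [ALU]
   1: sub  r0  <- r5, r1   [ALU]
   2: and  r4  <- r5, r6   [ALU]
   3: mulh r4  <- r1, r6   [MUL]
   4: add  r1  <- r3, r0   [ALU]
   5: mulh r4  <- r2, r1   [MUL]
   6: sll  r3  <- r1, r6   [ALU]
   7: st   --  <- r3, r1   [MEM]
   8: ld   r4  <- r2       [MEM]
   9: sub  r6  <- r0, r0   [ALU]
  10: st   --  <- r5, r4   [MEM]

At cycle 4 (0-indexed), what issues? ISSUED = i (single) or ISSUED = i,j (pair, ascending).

ISSUED = 7

[0] i0/i1  or+sub  -- pair
[1] i2  and  -- WAW r4
[2] i3/i4  mulh+add  -- pair
[3] i5/i6  mulh+sll  -- pair
[4] i7  st  -- no-port MEM/MEM
[5] i8/i9  ld+sub  -- pair
[6] i10  st  -- tail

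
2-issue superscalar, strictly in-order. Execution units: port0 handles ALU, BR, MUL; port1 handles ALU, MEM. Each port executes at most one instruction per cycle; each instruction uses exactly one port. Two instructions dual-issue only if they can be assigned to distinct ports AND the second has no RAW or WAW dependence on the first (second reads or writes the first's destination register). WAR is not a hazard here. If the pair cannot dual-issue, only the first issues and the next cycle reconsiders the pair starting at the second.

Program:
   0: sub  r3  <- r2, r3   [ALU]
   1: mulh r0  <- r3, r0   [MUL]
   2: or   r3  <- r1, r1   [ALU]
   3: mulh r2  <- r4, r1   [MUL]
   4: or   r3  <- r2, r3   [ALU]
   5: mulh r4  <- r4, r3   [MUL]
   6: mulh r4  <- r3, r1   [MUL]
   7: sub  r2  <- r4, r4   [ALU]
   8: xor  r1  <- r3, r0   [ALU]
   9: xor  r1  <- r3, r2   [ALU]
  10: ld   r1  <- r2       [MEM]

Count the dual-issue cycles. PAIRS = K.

#0 head=0: sub.ALU i0 RAW r3
#1 head=1: mulh.MUL/or.ALU i1&i2 dual
#2 head=3: mulh.MUL i3 RAW r2
#3 head=4: or.ALU i4 RAW r3
#4 head=5: mulh.MUL i5 no-port MUL/MUL
#5 head=6: mulh.MUL i6 RAW r4
#6 head=7: sub.ALU/xor.ALU i7&i8 dual
#7 head=9: xor.ALU i9 WAW r1
#8 head=10: ld.MEM i10 tail

PAIRS = 2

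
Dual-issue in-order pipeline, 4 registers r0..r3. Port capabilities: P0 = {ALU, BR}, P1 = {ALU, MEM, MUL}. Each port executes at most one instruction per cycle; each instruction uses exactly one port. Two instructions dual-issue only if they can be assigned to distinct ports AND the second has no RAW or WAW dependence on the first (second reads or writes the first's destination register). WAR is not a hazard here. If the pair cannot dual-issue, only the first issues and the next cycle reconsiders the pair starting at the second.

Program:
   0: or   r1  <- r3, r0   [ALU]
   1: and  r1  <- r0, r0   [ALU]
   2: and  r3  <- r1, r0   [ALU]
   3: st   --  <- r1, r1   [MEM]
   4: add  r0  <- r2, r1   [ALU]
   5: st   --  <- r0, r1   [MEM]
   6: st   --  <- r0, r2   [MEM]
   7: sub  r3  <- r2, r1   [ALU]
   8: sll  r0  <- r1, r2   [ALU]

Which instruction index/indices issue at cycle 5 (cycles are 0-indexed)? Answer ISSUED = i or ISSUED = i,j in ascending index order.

t=0 i0:or.ALU ; WAW r1
t=1 i1:and.ALU ; RAW r1
t=2 i2+i3:and.ALU st.MEM ; dual
t=3 i4:add.ALU ; RAW r0
t=4 i5:st.MEM ; no-port MEM/MEM
t=5 i6+i7:st.MEM sub.ALU ; dual
t=6 i8:sll.ALU ; tail

ISSUED = 6,7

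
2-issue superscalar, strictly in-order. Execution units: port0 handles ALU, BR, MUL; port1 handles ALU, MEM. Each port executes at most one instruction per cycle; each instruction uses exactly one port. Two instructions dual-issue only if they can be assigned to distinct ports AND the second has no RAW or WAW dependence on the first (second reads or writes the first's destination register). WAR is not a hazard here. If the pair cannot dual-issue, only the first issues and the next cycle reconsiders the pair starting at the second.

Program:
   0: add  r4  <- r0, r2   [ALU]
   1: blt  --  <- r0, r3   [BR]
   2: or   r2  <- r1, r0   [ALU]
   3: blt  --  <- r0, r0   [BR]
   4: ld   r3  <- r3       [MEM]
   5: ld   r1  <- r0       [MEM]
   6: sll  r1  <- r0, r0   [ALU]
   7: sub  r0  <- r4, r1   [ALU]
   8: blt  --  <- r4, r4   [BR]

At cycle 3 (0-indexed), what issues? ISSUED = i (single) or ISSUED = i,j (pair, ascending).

ISSUED = 5

0. add/blt @i0&i1  | 2-wide
1. or/blt @i2&i3  | 2-wide
2. ld @i4  | no-port MEM/MEM
3. ld @i5  | WAW r1
4. sll @i6  | RAW r1
5. sub/blt @i7&i8  | 2-wide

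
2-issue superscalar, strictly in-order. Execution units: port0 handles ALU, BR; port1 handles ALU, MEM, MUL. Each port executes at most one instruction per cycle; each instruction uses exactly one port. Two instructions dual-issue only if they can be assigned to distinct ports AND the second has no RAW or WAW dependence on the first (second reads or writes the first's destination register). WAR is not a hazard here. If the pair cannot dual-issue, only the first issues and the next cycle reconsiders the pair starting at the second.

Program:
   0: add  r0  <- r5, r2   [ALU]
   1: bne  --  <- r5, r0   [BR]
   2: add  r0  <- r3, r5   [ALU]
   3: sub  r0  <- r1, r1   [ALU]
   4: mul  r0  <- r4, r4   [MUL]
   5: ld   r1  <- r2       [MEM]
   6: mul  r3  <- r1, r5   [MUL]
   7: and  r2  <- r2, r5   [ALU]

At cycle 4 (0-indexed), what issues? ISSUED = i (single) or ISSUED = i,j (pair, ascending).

  cy0 -> i0 (add.ALU) RAW r0
  cy1 -> i1,i2 (bne.BR;add.ALU) pair
  cy2 -> i3 (sub.ALU) WAW r0
  cy3 -> i4 (mul.MUL) no-port MUL/MEM
  cy4 -> i5 (ld.MEM) no-port MEM/MUL
  cy5 -> i6,i7 (mul.MUL;and.ALU) pair

ISSUED = 5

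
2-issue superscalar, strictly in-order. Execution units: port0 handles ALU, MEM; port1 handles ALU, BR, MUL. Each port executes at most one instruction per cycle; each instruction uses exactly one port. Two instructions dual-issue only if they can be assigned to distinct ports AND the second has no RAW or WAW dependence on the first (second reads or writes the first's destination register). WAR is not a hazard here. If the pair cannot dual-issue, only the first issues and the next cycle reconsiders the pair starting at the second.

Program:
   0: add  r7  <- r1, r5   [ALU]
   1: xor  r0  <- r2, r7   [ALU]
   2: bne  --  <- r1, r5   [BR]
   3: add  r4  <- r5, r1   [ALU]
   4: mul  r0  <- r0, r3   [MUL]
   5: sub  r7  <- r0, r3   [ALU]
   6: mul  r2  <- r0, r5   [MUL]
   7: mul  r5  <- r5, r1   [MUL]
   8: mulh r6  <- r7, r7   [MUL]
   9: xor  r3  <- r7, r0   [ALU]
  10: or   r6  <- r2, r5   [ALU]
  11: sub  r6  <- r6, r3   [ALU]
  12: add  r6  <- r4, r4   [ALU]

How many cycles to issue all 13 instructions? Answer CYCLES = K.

#0 head=0: add.ALU i0 RAW r7
#1 head=1: xor.ALU bne.BR i1&i2 2-wide
#2 head=3: add.ALU mul.MUL i3&i4 2-wide
#3 head=5: sub.ALU mul.MUL i5&i6 2-wide
#4 head=7: mul.MUL i7 no-port MUL/MUL
#5 head=8: mulh.MUL xor.ALU i8&i9 2-wide
#6 head=10: or.ALU i10 RAW+WAW r6
#7 head=11: sub.ALU i11 WAW r6
#8 head=12: add.ALU i12 tail

CYCLES = 9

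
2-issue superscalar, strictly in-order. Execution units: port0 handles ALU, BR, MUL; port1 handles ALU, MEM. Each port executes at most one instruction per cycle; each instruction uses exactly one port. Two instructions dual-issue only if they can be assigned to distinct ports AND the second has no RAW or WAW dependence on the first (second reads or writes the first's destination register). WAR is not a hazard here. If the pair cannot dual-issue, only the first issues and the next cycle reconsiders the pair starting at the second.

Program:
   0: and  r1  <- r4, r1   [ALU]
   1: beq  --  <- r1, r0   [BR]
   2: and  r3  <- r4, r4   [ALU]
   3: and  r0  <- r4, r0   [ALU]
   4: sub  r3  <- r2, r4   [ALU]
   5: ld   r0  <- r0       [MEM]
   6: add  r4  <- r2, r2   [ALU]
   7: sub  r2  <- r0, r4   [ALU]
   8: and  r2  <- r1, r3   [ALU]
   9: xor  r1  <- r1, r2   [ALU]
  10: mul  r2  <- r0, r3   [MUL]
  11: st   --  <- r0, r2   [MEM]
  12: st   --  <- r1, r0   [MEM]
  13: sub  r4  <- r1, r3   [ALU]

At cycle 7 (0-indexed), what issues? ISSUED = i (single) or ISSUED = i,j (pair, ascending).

c0: i0 and  RAW r1
c1: i1/i2 beq+and  pair
c2: i3/i4 and+sub  pair
c3: i5/i6 ld+add  pair
c4: i7 sub  WAW r2
c5: i8 and  RAW r2
c6: i9/i10 xor+mul  pair
c7: i11 st  no-port MEM/MEM
c8: i12/i13 st+sub  pair

ISSUED = 11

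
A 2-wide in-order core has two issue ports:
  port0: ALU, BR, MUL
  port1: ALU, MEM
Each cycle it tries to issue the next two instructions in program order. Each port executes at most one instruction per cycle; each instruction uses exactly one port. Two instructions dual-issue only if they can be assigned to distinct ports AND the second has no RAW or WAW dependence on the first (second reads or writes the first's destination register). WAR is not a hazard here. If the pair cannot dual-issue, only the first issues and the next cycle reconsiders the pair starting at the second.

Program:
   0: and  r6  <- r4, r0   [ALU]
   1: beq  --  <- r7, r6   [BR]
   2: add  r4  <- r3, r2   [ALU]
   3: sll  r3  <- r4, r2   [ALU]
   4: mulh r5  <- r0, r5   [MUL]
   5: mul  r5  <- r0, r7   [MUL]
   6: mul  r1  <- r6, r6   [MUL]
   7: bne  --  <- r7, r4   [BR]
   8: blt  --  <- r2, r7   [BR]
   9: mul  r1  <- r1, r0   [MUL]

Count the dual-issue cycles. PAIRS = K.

  cy0 -> i0 (and) RAW r6
  cy1 -> i1,i2 (beq/add) pair
  cy2 -> i3,i4 (sll/mulh) pair
  cy3 -> i5 (mul) no-port MUL/MUL
  cy4 -> i6 (mul) no-port MUL/BR
  cy5 -> i7 (bne) no-port BR/BR
  cy6 -> i8 (blt) no-port BR/MUL
  cy7 -> i9 (mul) tail

PAIRS = 2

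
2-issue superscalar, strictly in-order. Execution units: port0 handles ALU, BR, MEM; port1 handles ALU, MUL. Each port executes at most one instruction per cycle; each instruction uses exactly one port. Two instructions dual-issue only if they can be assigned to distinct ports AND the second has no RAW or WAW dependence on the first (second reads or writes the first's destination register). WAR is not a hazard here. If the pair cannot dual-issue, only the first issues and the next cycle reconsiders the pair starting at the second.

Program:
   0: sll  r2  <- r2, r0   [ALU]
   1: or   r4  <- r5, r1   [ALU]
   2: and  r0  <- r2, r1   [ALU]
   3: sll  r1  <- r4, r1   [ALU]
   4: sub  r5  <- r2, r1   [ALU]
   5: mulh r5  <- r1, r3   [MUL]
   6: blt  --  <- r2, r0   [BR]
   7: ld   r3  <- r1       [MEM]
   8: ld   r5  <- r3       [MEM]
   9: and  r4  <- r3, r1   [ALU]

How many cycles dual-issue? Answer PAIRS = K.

PAIRS = 4

c0: i0,i1 sll.ALU or.ALU  pair
c1: i2,i3 and.ALU sll.ALU  pair
c2: i4 sub.ALU  WAW r5
c3: i5,i6 mulh.MUL blt.BR  pair
c4: i7 ld.MEM  no-port MEM/MEM
c5: i8,i9 ld.MEM and.ALU  pair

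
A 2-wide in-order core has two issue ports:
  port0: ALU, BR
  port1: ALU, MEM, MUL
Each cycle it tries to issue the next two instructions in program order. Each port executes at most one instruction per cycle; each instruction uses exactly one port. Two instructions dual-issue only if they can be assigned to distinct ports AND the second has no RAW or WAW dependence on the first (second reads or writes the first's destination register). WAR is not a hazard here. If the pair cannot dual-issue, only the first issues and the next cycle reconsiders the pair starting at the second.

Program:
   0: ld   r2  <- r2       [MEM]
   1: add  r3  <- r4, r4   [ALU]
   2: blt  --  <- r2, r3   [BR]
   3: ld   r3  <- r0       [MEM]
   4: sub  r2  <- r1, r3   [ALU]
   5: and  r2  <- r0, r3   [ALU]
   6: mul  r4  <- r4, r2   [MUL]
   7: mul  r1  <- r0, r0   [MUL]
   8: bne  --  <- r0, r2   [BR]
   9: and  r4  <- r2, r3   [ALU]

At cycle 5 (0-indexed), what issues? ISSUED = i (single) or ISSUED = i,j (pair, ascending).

ISSUED = 7,8

c0: i0,i1 ld.MEM;add.ALU  pair
c1: i2,i3 blt.BR;ld.MEM  pair
c2: i4 sub.ALU  WAW r2
c3: i5 and.ALU  RAW r2
c4: i6 mul.MUL  no-port MUL/MUL
c5: i7,i8 mul.MUL;bne.BR  pair
c6: i9 and.ALU  tail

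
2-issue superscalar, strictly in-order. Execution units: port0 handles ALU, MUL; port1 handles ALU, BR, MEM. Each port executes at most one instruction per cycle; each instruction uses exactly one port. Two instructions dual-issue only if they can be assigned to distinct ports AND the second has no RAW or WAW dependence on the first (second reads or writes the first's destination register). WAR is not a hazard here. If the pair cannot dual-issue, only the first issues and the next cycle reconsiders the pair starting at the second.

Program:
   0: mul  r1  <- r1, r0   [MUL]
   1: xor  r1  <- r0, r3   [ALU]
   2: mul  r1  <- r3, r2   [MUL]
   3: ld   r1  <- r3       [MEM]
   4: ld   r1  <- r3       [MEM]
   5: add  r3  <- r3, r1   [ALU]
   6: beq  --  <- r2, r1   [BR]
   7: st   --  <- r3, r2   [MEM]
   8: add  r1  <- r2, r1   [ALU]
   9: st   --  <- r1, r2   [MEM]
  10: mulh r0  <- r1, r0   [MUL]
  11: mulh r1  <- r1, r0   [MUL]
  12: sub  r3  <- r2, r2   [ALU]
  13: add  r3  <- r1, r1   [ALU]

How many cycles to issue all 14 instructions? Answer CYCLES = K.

#0 head=0: mul.MUL i0 WAW r1
#1 head=1: xor.ALU i1 WAW r1
#2 head=2: mul.MUL i2 WAW r1
#3 head=3: ld.MEM i3 no-port MEM/MEM
#4 head=4: ld.MEM i4 RAW r1
#5 head=5: add.ALU beq.BR i5/i6 dual
#6 head=7: st.MEM add.ALU i7/i8 dual
#7 head=9: st.MEM mulh.MUL i9/i10 dual
#8 head=11: mulh.MUL sub.ALU i11/i12 dual
#9 head=13: add.ALU i13 tail

CYCLES = 10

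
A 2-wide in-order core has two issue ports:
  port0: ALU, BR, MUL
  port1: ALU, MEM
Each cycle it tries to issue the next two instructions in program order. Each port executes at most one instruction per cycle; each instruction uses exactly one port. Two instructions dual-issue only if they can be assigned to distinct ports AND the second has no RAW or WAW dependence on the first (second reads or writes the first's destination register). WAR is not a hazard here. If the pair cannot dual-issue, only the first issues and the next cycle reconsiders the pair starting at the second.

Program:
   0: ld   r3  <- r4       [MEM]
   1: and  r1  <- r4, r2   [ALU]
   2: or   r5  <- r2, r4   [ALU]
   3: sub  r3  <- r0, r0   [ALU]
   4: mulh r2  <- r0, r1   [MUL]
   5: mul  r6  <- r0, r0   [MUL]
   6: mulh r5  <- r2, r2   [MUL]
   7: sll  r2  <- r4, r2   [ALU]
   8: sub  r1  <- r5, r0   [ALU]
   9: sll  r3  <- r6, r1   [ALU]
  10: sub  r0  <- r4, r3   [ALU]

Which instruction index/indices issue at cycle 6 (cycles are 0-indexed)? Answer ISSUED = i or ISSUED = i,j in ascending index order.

ISSUED = 9

0. ld.MEM/and.ALU @i0&i1  | pair
1. or.ALU/sub.ALU @i2&i3  | pair
2. mulh.MUL @i4  | no-port MUL/MUL
3. mul.MUL @i5  | no-port MUL/MUL
4. mulh.MUL/sll.ALU @i6&i7  | pair
5. sub.ALU @i8  | RAW r1
6. sll.ALU @i9  | RAW r3
7. sub.ALU @i10  | tail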